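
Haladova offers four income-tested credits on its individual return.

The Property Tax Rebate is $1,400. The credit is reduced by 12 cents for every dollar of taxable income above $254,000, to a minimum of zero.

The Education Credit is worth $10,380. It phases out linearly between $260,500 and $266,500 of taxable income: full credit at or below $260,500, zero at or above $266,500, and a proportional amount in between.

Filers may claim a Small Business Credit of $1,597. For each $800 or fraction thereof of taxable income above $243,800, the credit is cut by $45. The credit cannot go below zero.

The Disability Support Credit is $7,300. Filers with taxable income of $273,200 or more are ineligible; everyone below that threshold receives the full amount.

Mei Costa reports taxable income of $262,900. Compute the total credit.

Property Tax Rebate: 12% of the $8,900 excess over $254,000 is $1,068; credit = $1,400 − $1,068 = $332.
Education Credit: $262,900 is $2,400 into a $6,000 phase-out range, leaving 3,600/6,000 of the credit: $10,380 × 3,600/6,000 = $6,228.
Small Business Credit: income exceeds $243,800 by $19,100, which is 24 full-or-partial $800 increments; reduction = 24 × $45 = $1,080, leaving $517.
Disability Support Credit: $262,900 is below the $273,200 cutoff, so the full $7,300 applies.
Total: $332 + $6,228 + $517 + $7,300 = $14,377.

$14,377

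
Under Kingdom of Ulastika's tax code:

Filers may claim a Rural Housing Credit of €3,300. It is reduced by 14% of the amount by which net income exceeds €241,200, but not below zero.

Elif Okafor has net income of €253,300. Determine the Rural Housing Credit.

€1,606

Rural Housing Credit: 14% of the €12,100 excess over €241,200 is €1,694; credit = €3,300 − €1,694 = €1,606.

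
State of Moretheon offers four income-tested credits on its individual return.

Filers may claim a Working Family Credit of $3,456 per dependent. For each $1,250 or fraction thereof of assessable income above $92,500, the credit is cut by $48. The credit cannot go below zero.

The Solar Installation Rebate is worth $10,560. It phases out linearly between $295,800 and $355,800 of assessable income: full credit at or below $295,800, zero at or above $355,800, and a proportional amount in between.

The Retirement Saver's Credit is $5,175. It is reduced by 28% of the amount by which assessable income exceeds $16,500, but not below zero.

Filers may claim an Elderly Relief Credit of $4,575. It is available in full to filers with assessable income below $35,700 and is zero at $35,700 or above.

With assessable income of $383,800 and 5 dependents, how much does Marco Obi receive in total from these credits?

$6,048

Working Family Credit: base = 5 × $3,456 = $17,280. income exceeds $92,500 by $291,300, which is 234 full-or-partial $1,250 increments; reduction = 234 × $48 = $11,232, leaving $6,048.
Solar Installation Rebate: $383,800 is at or above $355,800, so the credit is $0.
Retirement Saver's Credit: 28% of the $367,300 excess over $16,500 is $102,844 ≥ base, so the credit is $0.
Elderly Relief Credit: $383,800 meets or exceeds the $35,700 cutoff, so the credit is $0.
Total: $6,048 + $0 + $0 + $0 = $6,048.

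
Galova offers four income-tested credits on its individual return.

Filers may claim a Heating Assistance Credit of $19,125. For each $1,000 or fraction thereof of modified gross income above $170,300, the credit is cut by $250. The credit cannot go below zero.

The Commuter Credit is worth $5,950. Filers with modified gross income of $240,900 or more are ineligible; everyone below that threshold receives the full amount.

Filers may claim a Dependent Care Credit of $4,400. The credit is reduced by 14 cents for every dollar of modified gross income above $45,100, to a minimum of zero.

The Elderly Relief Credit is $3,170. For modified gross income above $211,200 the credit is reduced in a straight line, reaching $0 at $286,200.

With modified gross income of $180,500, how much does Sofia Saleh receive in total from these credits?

$25,495

Heating Assistance Credit: income exceeds $170,300 by $10,200, which is 11 full-or-partial $1,000 increments; reduction = 11 × $250 = $2,750, leaving $16,375.
Commuter Credit: $180,500 is below the $240,900 cutoff, so the full $5,950 applies.
Dependent Care Credit: 14% of the $135,400 excess over $45,100 is $18,956 ≥ base, so the credit is $0.
Elderly Relief Credit: $180,500 is at or below the $211,200 threshold, so the full $3,170 applies.
Total: $16,375 + $5,950 + $0 + $3,170 = $25,495.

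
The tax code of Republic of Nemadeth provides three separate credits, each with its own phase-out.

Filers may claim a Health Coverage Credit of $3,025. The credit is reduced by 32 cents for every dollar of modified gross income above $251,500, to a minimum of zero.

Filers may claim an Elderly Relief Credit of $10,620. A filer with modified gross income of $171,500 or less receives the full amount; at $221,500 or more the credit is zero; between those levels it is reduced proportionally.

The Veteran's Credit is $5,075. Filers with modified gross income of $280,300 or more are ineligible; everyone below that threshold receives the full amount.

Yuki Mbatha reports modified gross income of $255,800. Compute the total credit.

Health Coverage Credit: 32% of the $4,300 excess over $251,500 is $1,376; credit = $3,025 − $1,376 = $1,649.
Elderly Relief Credit: $255,800 is at or above $221,500, so the credit is $0.
Veteran's Credit: $255,800 is below the $280,300 cutoff, so the full $5,075 applies.
Total: $1,649 + $0 + $5,075 = $6,724.

$6,724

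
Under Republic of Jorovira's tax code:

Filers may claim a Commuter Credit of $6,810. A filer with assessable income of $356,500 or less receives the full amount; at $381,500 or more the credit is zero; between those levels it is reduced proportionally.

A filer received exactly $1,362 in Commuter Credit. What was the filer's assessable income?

$376,500

$1,362 is 1,362/6,810 of the full $6,810, so 5,448/6,810 of the $25,000 range has been used: income = $356,500 + $25,000 × 5,448/6,810 = $376,500.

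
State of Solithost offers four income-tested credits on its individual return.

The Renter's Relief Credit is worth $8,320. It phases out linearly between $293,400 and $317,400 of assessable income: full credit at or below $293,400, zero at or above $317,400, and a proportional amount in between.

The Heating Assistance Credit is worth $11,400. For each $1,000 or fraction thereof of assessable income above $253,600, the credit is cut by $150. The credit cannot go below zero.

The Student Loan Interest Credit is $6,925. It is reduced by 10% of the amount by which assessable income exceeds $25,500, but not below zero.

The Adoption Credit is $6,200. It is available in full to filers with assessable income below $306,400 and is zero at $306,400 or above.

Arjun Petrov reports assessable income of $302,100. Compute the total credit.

Renter's Relief Credit: $302,100 is $8,700 into a $24,000 phase-out range, leaving 15,300/24,000 of the credit: $8,320 × 15,300/24,000 = $5,304.
Heating Assistance Credit: income exceeds $253,600 by $48,500, which is 49 full-or-partial $1,000 increments; reduction = 49 × $150 = $7,350, leaving $4,050.
Student Loan Interest Credit: 10% of the $276,600 excess over $25,500 is $27,660 ≥ base, so the credit is $0.
Adoption Credit: $302,100 is below the $306,400 cutoff, so the full $6,200 applies.
Total: $5,304 + $4,050 + $0 + $6,200 = $15,554.

$15,554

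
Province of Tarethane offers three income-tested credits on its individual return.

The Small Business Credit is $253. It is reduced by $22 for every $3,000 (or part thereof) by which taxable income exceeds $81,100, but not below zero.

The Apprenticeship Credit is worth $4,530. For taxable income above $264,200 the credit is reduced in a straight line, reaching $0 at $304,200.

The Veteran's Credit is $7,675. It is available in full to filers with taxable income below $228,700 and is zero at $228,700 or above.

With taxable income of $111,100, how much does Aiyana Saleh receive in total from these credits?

$12,238

Small Business Credit: income exceeds $81,100 by $30,000, which is 10 full-or-partial $3,000 increments; reduction = 10 × $22 = $220, leaving $33.
Apprenticeship Credit: $111,100 is at or below the $264,200 threshold, so the full $4,530 applies.
Veteran's Credit: $111,100 is below the $228,700 cutoff, so the full $7,675 applies.
Total: $33 + $4,530 + $7,675 = $12,238.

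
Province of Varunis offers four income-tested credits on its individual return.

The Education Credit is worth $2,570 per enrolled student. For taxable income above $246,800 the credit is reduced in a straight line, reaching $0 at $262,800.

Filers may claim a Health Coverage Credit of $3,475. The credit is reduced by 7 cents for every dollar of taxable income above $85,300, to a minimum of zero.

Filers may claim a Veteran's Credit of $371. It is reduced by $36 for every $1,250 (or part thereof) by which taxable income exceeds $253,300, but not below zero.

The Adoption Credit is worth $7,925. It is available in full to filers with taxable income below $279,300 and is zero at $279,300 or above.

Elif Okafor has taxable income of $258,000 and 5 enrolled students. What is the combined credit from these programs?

Education Credit: base = 5 × $2,570 = $12,850. $258,000 is $11,200 into a $16,000 phase-out range, leaving 4,800/16,000 of the credit: $12,850 × 4,800/16,000 = $3,855.
Health Coverage Credit: 7% of the $172,700 excess over $85,300 is $12,089 ≥ base, so the credit is $0.
Veteran's Credit: income exceeds $253,300 by $4,700, which is 4 full-or-partial $1,250 increments; reduction = 4 × $36 = $144, leaving $227.
Adoption Credit: $258,000 is below the $279,300 cutoff, so the full $7,925 applies.
Total: $3,855 + $0 + $227 + $7,925 = $12,007.

$12,007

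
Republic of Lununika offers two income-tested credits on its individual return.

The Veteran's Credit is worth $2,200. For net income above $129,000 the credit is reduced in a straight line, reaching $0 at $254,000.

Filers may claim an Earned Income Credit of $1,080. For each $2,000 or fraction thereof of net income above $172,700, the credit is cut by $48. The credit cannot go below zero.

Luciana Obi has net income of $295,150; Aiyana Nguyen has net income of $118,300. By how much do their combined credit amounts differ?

Luciana ($295,150): Veteran's Credit: $295,150 is at or above $254,000, so the credit is $0. Earned Income Credit: income exceeds $172,700 by $122,450 → 62 increments × $48 = $2,976 ≥ base, so the credit is $0. total $0 + $0 = $0
Aiyana ($118,300): Veteran's Credit: $118,300 is at or below the $129,000 threshold, so the full $2,200 applies. Earned Income Credit: $118,300 is at or below the $172,700 threshold, so the full $1,080 applies. total $2,200 + $1,080 = $3,280
Difference: |$0 − $3,280| = $3,280.

$3,280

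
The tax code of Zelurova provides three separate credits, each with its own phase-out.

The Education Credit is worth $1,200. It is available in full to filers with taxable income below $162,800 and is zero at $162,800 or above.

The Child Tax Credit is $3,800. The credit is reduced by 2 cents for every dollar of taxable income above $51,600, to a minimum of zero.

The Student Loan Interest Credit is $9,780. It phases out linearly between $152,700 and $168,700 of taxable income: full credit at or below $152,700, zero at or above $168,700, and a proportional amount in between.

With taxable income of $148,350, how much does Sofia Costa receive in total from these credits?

Education Credit: $148,350 is below the $162,800 cutoff, so the full $1,200 applies.
Child Tax Credit: 2% of the $96,750 excess over $51,600 is $1,935; credit = $3,800 − $1,935 = $1,865.
Student Loan Interest Credit: $148,350 is at or below the $152,700 threshold, so the full $9,780 applies.
Total: $1,200 + $1,865 + $9,780 = $12,845.

$12,845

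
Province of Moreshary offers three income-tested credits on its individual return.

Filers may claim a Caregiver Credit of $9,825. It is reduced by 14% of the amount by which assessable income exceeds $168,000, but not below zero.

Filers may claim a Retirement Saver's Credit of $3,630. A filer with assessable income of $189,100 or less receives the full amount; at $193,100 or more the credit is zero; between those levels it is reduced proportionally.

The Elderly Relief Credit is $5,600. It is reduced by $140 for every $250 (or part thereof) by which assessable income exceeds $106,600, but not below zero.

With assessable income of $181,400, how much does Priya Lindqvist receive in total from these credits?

Caregiver Credit: 14% of the $13,400 excess over $168,000 is $1,876; credit = $9,825 − $1,876 = $7,949.
Retirement Saver's Credit: $181,400 is at or below the $189,100 threshold, so the full $3,630 applies.
Elderly Relief Credit: income exceeds $106,600 by $74,800 → 300 increments × $140 = $42,000 ≥ base, so the credit is $0.
Total: $7,949 + $3,630 + $0 = $11,579.

$11,579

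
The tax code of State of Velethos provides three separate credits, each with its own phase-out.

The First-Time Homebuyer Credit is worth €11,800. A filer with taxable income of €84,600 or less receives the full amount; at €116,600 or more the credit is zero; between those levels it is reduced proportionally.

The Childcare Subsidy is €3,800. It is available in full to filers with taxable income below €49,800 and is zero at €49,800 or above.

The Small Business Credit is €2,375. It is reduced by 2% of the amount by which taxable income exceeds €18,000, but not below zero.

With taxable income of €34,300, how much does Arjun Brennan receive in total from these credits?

€17,649

First-Time Homebuyer Credit: €34,300 is at or below the €84,600 threshold, so the full €11,800 applies.
Childcare Subsidy: €34,300 is below the €49,800 cutoff, so the full €3,800 applies.
Small Business Credit: 2% of the €16,300 excess over €18,000 is €326; credit = €2,375 − €326 = €2,049.
Total: €11,800 + €3,800 + €2,049 = €17,649.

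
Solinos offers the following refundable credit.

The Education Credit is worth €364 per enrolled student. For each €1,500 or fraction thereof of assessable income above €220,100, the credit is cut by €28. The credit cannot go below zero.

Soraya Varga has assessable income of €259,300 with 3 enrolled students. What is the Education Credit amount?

€336

Education Credit: base = 3 × €364 = €1,092. income exceeds €220,100 by €39,200, which is 27 full-or-partial €1,500 increments; reduction = 27 × €28 = €756, leaving €336.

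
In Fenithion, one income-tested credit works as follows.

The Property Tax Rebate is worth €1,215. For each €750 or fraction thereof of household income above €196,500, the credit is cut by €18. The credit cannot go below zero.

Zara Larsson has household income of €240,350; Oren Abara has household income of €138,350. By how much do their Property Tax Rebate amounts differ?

Zara (€240,350): Property Tax Rebate: income exceeds €196,500 by €43,850, which is 59 full-or-partial €750 increments; reduction = 59 × €18 = €1,062, leaving €153.
Oren (€138,350): Property Tax Rebate: €138,350 is at or below the €196,500 threshold, so the full €1,215 applies.
Difference: |€153 − €1,215| = €1,062.

€1,062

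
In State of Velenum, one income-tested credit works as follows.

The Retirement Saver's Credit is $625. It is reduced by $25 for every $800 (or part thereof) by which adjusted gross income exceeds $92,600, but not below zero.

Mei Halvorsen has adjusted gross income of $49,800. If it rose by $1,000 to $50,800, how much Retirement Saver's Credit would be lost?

$0

At $49,800 — $49,800 is at or below the $92,600 threshold, so the full $625 applies.
At $50,800 — $50,800 is at or below the $92,600 threshold, so the full $625 applies.
Lost: $625 − $625 = $0.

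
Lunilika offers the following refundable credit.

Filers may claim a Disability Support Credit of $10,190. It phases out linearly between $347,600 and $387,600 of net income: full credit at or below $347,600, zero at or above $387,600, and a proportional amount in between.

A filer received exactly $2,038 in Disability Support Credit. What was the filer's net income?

$379,600

$2,038 is 2,038/10,190 of the full $10,190, so 8,152/10,190 of the $40,000 range has been used: income = $347,600 + $40,000 × 8,152/10,190 = $379,600.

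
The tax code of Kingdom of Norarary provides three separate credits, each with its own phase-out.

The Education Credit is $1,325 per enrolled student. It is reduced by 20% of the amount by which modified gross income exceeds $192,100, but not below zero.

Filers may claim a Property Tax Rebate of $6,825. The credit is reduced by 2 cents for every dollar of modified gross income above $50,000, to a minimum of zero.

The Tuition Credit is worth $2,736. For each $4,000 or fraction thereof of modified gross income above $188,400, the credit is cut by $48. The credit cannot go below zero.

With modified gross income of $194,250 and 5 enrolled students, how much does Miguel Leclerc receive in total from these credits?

Education Credit: base = 5 × $1,325 = $6,625. 20% of the $2,150 excess over $192,100 is $430; credit = $6,625 − $430 = $6,195.
Property Tax Rebate: 2% of the $144,250 excess over $50,000 is $2,885; credit = $6,825 − $2,885 = $3,940.
Tuition Credit: income exceeds $188,400 by $5,850, which is 2 full-or-partial $4,000 increments; reduction = 2 × $48 = $96, leaving $2,640.
Total: $6,195 + $3,940 + $2,640 = $12,775.

$12,775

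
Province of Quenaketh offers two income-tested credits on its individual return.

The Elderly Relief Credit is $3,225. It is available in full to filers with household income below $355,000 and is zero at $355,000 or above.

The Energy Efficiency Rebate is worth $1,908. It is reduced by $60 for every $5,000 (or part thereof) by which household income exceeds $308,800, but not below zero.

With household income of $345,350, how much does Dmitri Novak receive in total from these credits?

Elderly Relief Credit: $345,350 is below the $355,000 cutoff, so the full $3,225 applies.
Energy Efficiency Rebate: income exceeds $308,800 by $36,550, which is 8 full-or-partial $5,000 increments; reduction = 8 × $60 = $480, leaving $1,428.
Total: $3,225 + $1,428 = $4,653.

$4,653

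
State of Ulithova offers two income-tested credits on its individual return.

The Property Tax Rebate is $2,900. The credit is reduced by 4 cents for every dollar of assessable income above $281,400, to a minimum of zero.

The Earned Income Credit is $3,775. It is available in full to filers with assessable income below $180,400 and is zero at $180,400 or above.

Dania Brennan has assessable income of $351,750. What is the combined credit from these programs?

Property Tax Rebate: 4% of the $70,350 excess over $281,400 is $2,814; credit = $2,900 − $2,814 = $86.
Earned Income Credit: $351,750 meets or exceeds the $180,400 cutoff, so the credit is $0.
Total: $86 + $0 = $86.

$86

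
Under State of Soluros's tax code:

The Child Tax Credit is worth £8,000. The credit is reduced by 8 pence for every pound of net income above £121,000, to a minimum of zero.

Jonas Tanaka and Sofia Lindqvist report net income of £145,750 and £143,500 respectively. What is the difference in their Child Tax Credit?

£180

Jonas (£145,750): Child Tax Credit: 8% of the £24,750 excess over £121,000 is £1,980; credit = £8,000 − £1,980 = £6,020.
Sofia (£143,500): Child Tax Credit: 8% of the £22,500 excess over £121,000 is £1,800; credit = £8,000 − £1,800 = £6,200.
Difference: |£6,020 − £6,200| = £180.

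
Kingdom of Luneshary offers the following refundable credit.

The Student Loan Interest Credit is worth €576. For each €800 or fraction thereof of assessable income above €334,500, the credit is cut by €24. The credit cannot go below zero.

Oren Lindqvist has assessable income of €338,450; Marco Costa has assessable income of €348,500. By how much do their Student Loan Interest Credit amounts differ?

Oren (€338,450): Student Loan Interest Credit: income exceeds €334,500 by €3,950, which is 5 full-or-partial €800 increments; reduction = 5 × €24 = €120, leaving €456.
Marco (€348,500): Student Loan Interest Credit: income exceeds €334,500 by €14,000, which is 18 full-or-partial €800 increments; reduction = 18 × €24 = €432, leaving €144.
Difference: |€456 − €144| = €312.

€312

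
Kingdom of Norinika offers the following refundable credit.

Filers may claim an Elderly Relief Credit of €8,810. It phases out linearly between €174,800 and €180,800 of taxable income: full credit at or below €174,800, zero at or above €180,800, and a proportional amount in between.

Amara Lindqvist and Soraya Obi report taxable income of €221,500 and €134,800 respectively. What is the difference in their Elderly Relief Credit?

€8,810

Amara (€221,500): Elderly Relief Credit: €221,500 is at or above €180,800, so the credit is €0.
Soraya (€134,800): Elderly Relief Credit: €134,800 is at or below the €174,800 threshold, so the full €8,810 applies.
Difference: |€0 − €8,810| = €8,810.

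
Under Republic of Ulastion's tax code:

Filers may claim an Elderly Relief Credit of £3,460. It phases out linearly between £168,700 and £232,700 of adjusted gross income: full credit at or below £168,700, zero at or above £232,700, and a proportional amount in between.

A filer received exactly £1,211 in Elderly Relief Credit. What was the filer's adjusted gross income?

£210,300

£1,211 is 1,211/3,460 of the full £3,460, so 2,249/3,460 of the £64,000 range has been used: income = £168,700 + £64,000 × 2,249/3,460 = £210,300.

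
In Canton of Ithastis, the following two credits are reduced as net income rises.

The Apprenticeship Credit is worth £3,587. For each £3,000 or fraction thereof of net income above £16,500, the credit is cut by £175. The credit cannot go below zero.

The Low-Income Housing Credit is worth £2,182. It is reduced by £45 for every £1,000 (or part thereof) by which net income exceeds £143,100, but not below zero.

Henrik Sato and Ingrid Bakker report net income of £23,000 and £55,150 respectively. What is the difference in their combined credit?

Henrik (£23,000): Apprenticeship Credit: income exceeds £16,500 by £6,500, which is 3 full-or-partial £3,000 increments; reduction = 3 × £175 = £525, leaving £3,062. Low-Income Housing Credit: £23,000 is at or below the £143,100 threshold, so the full £2,182 applies. total £3,062 + £2,182 = £5,244
Ingrid (£55,150): Apprenticeship Credit: income exceeds £16,500 by £38,650, which is 13 full-or-partial £3,000 increments; reduction = 13 × £175 = £2,275, leaving £1,312. Low-Income Housing Credit: £55,150 is at or below the £143,100 threshold, so the full £2,182 applies. total £1,312 + £2,182 = £3,494
Difference: |£5,244 − £3,494| = £1,750.

£1,750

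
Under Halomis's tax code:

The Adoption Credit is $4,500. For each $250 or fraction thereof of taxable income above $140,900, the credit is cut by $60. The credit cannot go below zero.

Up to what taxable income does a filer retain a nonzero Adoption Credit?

After 74 increments the reduction is 74 × $60 = $4,440, leaving $60; one more increment wipes it out. Increment 74 ends at excess 74 × $250 = $18,500, so the highest qualifying income is $140,900 + $18,500 = $159,400.

$159,400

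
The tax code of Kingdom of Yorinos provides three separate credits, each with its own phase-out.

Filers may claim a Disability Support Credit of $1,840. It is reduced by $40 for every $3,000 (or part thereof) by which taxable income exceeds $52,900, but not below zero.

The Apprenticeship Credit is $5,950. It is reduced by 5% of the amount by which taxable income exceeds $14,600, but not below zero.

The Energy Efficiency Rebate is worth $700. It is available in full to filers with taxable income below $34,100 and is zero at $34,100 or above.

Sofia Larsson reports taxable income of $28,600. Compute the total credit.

Disability Support Credit: $28,600 is at or below the $52,900 threshold, so the full $1,840 applies.
Apprenticeship Credit: 5% of the $14,000 excess over $14,600 is $700; credit = $5,950 − $700 = $5,250.
Energy Efficiency Rebate: $28,600 is below the $34,100 cutoff, so the full $700 applies.
Total: $1,840 + $5,250 + $700 = $7,790.

$7,790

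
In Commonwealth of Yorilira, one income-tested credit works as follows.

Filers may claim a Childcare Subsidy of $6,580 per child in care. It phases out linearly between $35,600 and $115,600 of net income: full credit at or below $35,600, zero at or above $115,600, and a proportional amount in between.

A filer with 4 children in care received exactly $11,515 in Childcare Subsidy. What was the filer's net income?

Full credit = 4 × $6,580 = $26,320.
$11,515 is 11,515/26,320 of the full $26,320, so 14,805/26,320 of the $80,000 range has been used: income = $35,600 + $80,000 × 14,805/26,320 = $80,600.

$80,600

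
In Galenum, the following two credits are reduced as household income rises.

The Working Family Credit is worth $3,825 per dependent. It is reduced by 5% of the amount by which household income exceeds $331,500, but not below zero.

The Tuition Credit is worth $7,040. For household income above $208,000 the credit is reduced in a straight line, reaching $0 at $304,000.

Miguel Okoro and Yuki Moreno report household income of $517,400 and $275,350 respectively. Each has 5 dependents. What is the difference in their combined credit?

$11,396

Miguel ($517,400): Working Family Credit: base = 5 × $3,825 = $19,125. 5% of the $185,900 excess over $331,500 is $9,295; credit = $19,125 − $9,295 = $9,830. Tuition Credit: $517,400 is at or above $304,000, so the credit is $0. total $9,830 + $0 = $9,830
Yuki ($275,350): Working Family Credit: base = 5 × $3,825 = $19,125. $275,350 is at or below the $331,500 threshold, so the full $19,125 applies. Tuition Credit: $275,350 is $67,350 into a $96,000 phase-out range, leaving 28,650/96,000 of the credit: $7,040 × 28,650/96,000 = $2,101. total $19,125 + $2,101 = $21,226
Difference: |$9,830 − $21,226| = $11,396.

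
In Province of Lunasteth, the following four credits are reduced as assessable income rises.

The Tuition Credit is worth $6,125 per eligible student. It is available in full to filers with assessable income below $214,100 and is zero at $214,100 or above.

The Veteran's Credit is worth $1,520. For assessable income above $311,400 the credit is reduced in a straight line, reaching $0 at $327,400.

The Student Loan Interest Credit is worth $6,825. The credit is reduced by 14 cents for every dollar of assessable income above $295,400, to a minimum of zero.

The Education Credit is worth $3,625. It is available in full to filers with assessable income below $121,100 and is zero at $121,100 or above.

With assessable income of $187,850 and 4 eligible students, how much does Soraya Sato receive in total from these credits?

Tuition Credit: base = 4 × $6,125 = $24,500. $187,850 is below the $214,100 cutoff, so the full $24,500 applies.
Veteran's Credit: $187,850 is at or below the $311,400 threshold, so the full $1,520 applies.
Student Loan Interest Credit: $187,850 is at or below the $295,400 threshold, so the full $6,825 applies.
Education Credit: $187,850 meets or exceeds the $121,100 cutoff, so the credit is $0.
Total: $24,500 + $1,520 + $6,825 + $0 = $32,845.

$32,845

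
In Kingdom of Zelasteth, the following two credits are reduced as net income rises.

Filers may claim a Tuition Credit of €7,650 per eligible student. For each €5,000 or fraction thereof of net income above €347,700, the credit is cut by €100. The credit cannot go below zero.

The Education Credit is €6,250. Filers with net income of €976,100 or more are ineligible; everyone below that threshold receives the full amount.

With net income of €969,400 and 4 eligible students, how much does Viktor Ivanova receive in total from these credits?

Tuition Credit: base = 4 × €7,650 = €30,600. income exceeds €347,700 by €621,700, which is 125 full-or-partial €5,000 increments; reduction = 125 × €100 = €12,500, leaving €18,100.
Education Credit: €969,400 is below the €976,100 cutoff, so the full €6,250 applies.
Total: €18,100 + €6,250 = €24,350.

€24,350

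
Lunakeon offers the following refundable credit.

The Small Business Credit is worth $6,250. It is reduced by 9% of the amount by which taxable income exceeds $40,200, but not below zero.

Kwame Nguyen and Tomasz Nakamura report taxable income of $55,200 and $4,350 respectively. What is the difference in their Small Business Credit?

$1,350

Kwame ($55,200): Small Business Credit: 9% of the $15,000 excess over $40,200 is $1,350; credit = $6,250 − $1,350 = $4,900.
Tomasz ($4,350): Small Business Credit: $4,350 is at or below the $40,200 threshold, so the full $6,250 applies.
Difference: |$4,900 − $6,250| = $1,350.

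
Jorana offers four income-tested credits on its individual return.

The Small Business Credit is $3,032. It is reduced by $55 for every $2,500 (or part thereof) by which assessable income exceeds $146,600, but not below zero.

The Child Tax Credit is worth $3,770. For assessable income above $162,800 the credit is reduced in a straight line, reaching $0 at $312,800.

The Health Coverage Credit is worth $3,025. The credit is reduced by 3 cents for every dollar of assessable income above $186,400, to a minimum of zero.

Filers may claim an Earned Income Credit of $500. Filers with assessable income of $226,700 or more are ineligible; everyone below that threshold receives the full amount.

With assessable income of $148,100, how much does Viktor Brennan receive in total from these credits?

$10,272

Small Business Credit: income exceeds $146,600 by $1,500, which is 1 full-or-partial $2,500 increment; reduction = 1 × $55 = $55, leaving $2,977.
Child Tax Credit: $148,100 is at or below the $162,800 threshold, so the full $3,770 applies.
Health Coverage Credit: $148,100 is at or below the $186,400 threshold, so the full $3,025 applies.
Earned Income Credit: $148,100 is below the $226,700 cutoff, so the full $500 applies.
Total: $2,977 + $3,770 + $3,025 + $500 = $10,272.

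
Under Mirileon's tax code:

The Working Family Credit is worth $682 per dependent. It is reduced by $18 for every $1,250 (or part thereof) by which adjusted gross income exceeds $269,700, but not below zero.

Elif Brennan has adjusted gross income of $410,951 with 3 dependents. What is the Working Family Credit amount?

Working Family Credit: base = 3 × $682 = $2,046. income exceeds $269,700 by $141,251 → 114 increments × $18 = $2,052 ≥ base, so the credit is $0.

$0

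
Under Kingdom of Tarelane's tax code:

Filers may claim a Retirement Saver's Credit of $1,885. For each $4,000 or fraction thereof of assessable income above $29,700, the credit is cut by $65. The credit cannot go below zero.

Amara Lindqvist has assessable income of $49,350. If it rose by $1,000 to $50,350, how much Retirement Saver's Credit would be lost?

At $49,350 — income exceeds $29,700 by $19,650, which is 5 full-or-partial $4,000 increments; reduction = 5 × $65 = $325, leaving $1,560.
At $50,350 — income exceeds $29,700 by $20,650, which is 6 full-or-partial $4,000 increments; reduction = 6 × $65 = $390, leaving $1,495.
Lost: $1,560 − $1,495 = $65.

$65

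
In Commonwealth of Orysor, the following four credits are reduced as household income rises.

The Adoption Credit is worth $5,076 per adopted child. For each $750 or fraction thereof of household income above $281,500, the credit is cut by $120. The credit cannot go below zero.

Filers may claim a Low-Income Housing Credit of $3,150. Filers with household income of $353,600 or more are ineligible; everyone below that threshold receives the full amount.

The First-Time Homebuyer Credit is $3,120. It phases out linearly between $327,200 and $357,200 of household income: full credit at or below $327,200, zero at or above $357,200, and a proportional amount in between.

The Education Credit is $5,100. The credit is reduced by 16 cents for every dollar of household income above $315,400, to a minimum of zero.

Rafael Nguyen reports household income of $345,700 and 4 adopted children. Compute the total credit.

$14,582

Adoption Credit: base = 4 × $5,076 = $20,304. income exceeds $281,500 by $64,200, which is 86 full-or-partial $750 increments; reduction = 86 × $120 = $10,320, leaving $9,984.
Low-Income Housing Credit: $345,700 is below the $353,600 cutoff, so the full $3,150 applies.
First-Time Homebuyer Credit: $345,700 is $18,500 into a $30,000 phase-out range, leaving 11,500/30,000 of the credit: $3,120 × 11,500/30,000 = $1,196.
Education Credit: 16% of the $30,300 excess over $315,400 is $4,848; credit = $5,100 − $4,848 = $252.
Total: $9,984 + $3,150 + $1,196 + $252 = $14,582.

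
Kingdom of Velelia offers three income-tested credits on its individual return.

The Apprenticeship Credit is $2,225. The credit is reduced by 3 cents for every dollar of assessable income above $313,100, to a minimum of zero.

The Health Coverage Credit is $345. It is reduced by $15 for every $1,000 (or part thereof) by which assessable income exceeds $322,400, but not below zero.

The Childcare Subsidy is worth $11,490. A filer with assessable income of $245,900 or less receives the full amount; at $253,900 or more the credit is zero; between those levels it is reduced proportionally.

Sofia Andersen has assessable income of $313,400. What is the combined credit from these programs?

$2,561

Apprenticeship Credit: 3% of the $300 excess over $313,100 is $9; credit = $2,225 − $9 = $2,216.
Health Coverage Credit: $313,400 is at or below the $322,400 threshold, so the full $345 applies.
Childcare Subsidy: $313,400 is at or above $253,900, so the credit is $0.
Total: $2,216 + $345 + $0 = $2,561.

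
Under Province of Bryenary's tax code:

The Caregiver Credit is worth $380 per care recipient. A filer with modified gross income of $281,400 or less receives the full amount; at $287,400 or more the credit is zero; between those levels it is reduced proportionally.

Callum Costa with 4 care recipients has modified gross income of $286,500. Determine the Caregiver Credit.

$228

Caregiver Credit: base = 4 × $380 = $1,520. $286,500 is $5,100 into a $6,000 phase-out range, leaving 900/6,000 of the credit: $1,520 × 900/6,000 = $228.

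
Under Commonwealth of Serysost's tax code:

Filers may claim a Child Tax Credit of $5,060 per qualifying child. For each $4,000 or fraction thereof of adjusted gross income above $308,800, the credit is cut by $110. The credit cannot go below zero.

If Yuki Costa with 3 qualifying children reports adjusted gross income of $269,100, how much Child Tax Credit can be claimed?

$15,180

Child Tax Credit: base = 3 × $5,060 = $15,180. $269,100 is at or below the $308,800 threshold, so the full $15,180 applies.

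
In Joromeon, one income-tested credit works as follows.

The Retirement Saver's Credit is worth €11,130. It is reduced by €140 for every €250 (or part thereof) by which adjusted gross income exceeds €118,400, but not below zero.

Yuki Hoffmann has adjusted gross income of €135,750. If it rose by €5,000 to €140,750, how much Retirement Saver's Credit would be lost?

At €135,750 — income exceeds €118,400 by €17,350, which is 70 full-or-partial €250 increments; reduction = 70 × €140 = €9,800, leaving €1,330.
At €140,750 — income exceeds €118,400 by €22,350 → 90 increments × €140 = €12,600 ≥ base, so the credit is €0.
Lost: €1,330 − €0 = €1,330.

€1,330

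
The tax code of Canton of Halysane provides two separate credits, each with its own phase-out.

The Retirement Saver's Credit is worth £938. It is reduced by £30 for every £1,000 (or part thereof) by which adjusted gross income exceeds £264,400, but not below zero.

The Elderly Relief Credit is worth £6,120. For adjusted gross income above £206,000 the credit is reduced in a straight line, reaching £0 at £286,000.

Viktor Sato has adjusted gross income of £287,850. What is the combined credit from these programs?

£218

Retirement Saver's Credit: income exceeds £264,400 by £23,450, which is 24 full-or-partial £1,000 increments; reduction = 24 × £30 = £720, leaving £218.
Elderly Relief Credit: £287,850 is at or above £286,000, so the credit is £0.
Total: £218 + £0 = £218.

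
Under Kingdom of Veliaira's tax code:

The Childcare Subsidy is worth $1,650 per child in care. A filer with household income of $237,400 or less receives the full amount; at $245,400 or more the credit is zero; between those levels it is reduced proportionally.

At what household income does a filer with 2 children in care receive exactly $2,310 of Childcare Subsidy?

$239,800

Full credit = 2 × $1,650 = $3,300.
$2,310 is 2,310/3,300 of the full $3,300, so 990/3,300 of the $8,000 range has been used: income = $237,400 + $8,000 × 990/3,300 = $239,800.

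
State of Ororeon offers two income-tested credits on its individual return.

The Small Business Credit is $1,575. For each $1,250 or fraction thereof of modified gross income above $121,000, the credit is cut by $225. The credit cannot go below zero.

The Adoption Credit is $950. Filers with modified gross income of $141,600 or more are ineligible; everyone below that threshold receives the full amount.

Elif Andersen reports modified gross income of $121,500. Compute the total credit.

Small Business Credit: income exceeds $121,000 by $500, which is 1 full-or-partial $1,250 increment; reduction = 1 × $225 = $225, leaving $1,350.
Adoption Credit: $121,500 is below the $141,600 cutoff, so the full $950 applies.
Total: $1,350 + $950 = $2,300.

$2,300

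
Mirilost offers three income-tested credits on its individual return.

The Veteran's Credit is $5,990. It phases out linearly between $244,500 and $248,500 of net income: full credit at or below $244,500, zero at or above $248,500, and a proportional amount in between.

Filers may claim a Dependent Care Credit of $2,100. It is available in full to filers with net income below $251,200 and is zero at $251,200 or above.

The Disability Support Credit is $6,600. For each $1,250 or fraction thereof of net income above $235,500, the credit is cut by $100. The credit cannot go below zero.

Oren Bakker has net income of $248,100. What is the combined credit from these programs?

$8,199

Veteran's Credit: $248,100 is $3,600 into a $4,000 phase-out range, leaving 400/4,000 of the credit: $5,990 × 400/4,000 = $599.
Dependent Care Credit: $248,100 is below the $251,200 cutoff, so the full $2,100 applies.
Disability Support Credit: income exceeds $235,500 by $12,600, which is 11 full-or-partial $1,250 increments; reduction = 11 × $100 = $1,100, leaving $5,500.
Total: $599 + $2,100 + $5,500 = $8,199.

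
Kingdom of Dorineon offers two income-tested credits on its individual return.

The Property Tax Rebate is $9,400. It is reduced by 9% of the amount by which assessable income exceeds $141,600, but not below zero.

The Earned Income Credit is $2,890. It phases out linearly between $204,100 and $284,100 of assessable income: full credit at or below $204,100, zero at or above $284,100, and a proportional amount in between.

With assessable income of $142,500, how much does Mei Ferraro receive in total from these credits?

Property Tax Rebate: 9% of the $900 excess over $141,600 is $81; credit = $9,400 − $81 = $9,319.
Earned Income Credit: $142,500 is at or below the $204,100 threshold, so the full $2,890 applies.
Total: $9,319 + $2,890 = $12,209.

$12,209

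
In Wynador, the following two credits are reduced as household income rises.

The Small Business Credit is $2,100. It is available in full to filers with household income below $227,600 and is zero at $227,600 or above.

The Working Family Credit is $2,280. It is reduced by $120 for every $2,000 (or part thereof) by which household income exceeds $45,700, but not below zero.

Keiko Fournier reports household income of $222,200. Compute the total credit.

Small Business Credit: $222,200 is below the $227,600 cutoff, so the full $2,100 applies.
Working Family Credit: income exceeds $45,700 by $176,500 → 89 increments × $120 = $10,680 ≥ base, so the credit is $0.
Total: $2,100 + $0 = $2,100.

$2,100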